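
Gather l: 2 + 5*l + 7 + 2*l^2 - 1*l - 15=2*l^2 + 4*l - 6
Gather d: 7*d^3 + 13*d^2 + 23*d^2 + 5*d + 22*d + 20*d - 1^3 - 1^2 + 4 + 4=7*d^3 + 36*d^2 + 47*d + 6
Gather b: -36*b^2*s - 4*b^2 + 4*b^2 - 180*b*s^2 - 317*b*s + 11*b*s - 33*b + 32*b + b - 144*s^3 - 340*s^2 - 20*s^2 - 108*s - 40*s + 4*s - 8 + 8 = -36*b^2*s + b*(-180*s^2 - 306*s) - 144*s^3 - 360*s^2 - 144*s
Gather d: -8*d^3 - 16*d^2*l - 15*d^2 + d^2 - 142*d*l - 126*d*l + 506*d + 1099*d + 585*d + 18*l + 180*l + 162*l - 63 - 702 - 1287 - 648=-8*d^3 + d^2*(-16*l - 14) + d*(2190 - 268*l) + 360*l - 2700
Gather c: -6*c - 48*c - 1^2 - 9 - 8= -54*c - 18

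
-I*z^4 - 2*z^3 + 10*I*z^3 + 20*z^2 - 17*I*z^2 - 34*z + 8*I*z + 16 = (z - 8)*(z - 1)*(z - 2*I)*(-I*z + I)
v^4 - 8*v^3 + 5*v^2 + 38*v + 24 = (v - 6)*(v - 4)*(v + 1)^2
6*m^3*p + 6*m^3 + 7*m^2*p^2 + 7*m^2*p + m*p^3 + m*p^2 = (m + p)*(6*m + p)*(m*p + m)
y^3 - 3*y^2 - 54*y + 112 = (y - 8)*(y - 2)*(y + 7)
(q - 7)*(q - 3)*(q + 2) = q^3 - 8*q^2 + q + 42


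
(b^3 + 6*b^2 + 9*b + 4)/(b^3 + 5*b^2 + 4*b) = (b + 1)/b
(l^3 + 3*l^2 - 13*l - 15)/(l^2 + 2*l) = (l^3 + 3*l^2 - 13*l - 15)/(l*(l + 2))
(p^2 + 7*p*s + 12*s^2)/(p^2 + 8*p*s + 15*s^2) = (p + 4*s)/(p + 5*s)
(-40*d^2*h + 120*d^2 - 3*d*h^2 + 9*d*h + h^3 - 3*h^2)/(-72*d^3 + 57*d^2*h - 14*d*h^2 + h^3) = (5*d*h - 15*d + h^2 - 3*h)/(9*d^2 - 6*d*h + h^2)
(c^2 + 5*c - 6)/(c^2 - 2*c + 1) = (c + 6)/(c - 1)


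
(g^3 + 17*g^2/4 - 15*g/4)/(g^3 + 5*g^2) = (g - 3/4)/g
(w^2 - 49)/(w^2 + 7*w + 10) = (w^2 - 49)/(w^2 + 7*w + 10)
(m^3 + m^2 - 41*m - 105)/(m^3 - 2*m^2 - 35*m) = (m + 3)/m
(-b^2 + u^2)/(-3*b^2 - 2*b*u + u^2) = (-b + u)/(-3*b + u)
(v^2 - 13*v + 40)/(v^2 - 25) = (v - 8)/(v + 5)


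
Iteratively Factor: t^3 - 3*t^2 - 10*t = (t - 5)*(t^2 + 2*t) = (t - 5)*(t + 2)*(t)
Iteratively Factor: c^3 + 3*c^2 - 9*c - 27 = (c + 3)*(c^2 - 9) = (c - 3)*(c + 3)*(c + 3)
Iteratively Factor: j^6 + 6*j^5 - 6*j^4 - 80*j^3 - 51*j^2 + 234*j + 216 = (j + 3)*(j^5 + 3*j^4 - 15*j^3 - 35*j^2 + 54*j + 72) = (j + 3)^2*(j^4 - 15*j^2 + 10*j + 24) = (j + 3)^2*(j + 4)*(j^3 - 4*j^2 + j + 6) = (j - 3)*(j + 3)^2*(j + 4)*(j^2 - j - 2) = (j - 3)*(j - 2)*(j + 3)^2*(j + 4)*(j + 1)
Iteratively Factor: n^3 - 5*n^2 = (n)*(n^2 - 5*n) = n^2*(n - 5)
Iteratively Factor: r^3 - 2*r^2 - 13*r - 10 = (r + 1)*(r^2 - 3*r - 10) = (r + 1)*(r + 2)*(r - 5)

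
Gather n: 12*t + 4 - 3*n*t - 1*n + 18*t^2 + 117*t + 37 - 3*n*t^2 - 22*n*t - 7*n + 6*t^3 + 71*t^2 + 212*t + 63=n*(-3*t^2 - 25*t - 8) + 6*t^3 + 89*t^2 + 341*t + 104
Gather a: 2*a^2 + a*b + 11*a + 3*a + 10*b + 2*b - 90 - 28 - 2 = 2*a^2 + a*(b + 14) + 12*b - 120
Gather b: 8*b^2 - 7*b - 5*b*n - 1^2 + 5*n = 8*b^2 + b*(-5*n - 7) + 5*n - 1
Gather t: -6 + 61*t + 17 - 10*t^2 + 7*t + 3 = -10*t^2 + 68*t + 14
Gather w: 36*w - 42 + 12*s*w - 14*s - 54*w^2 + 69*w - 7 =-14*s - 54*w^2 + w*(12*s + 105) - 49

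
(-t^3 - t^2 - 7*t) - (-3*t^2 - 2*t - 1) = -t^3 + 2*t^2 - 5*t + 1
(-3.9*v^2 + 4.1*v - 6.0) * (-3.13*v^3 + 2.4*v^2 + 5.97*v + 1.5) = 12.207*v^5 - 22.193*v^4 + 5.337*v^3 + 4.227*v^2 - 29.67*v - 9.0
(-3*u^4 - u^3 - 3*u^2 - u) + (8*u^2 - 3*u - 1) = -3*u^4 - u^3 + 5*u^2 - 4*u - 1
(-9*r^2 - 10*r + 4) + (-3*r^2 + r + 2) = -12*r^2 - 9*r + 6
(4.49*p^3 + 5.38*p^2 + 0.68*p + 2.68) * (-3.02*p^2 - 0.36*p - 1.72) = -13.5598*p^5 - 17.864*p^4 - 11.7132*p^3 - 17.592*p^2 - 2.1344*p - 4.6096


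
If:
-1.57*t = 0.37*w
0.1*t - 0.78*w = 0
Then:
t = 0.00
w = 0.00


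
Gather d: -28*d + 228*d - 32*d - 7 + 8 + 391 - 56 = 168*d + 336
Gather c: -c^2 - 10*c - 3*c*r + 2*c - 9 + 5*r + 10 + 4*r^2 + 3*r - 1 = -c^2 + c*(-3*r - 8) + 4*r^2 + 8*r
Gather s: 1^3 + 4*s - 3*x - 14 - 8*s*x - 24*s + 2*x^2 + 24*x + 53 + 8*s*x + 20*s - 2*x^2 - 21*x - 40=0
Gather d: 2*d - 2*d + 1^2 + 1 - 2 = 0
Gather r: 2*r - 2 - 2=2*r - 4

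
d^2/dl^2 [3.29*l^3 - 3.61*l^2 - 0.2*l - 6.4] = 19.74*l - 7.22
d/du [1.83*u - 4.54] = 1.83000000000000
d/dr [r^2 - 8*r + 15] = 2*r - 8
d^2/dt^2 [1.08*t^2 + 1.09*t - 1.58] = 2.16000000000000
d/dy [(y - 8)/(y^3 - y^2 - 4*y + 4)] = (y^3 - y^2 - 4*y + (y - 8)*(-3*y^2 + 2*y + 4) + 4)/(y^3 - y^2 - 4*y + 4)^2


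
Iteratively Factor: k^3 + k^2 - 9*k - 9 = (k + 1)*(k^2 - 9) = (k + 1)*(k + 3)*(k - 3)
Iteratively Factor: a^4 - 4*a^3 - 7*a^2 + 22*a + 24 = (a - 4)*(a^3 - 7*a - 6) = (a - 4)*(a + 2)*(a^2 - 2*a - 3) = (a - 4)*(a - 3)*(a + 2)*(a + 1)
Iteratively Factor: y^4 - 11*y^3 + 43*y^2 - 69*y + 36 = (y - 3)*(y^3 - 8*y^2 + 19*y - 12) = (y - 4)*(y - 3)*(y^2 - 4*y + 3) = (y - 4)*(y - 3)^2*(y - 1)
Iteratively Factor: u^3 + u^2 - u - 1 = (u + 1)*(u^2 - 1) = (u + 1)^2*(u - 1)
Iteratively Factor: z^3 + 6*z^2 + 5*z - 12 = (z + 3)*(z^2 + 3*z - 4) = (z - 1)*(z + 3)*(z + 4)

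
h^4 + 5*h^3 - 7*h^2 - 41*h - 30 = (h - 3)*(h + 1)*(h + 2)*(h + 5)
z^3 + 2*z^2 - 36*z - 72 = (z - 6)*(z + 2)*(z + 6)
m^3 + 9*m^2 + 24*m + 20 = (m + 2)^2*(m + 5)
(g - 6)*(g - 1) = g^2 - 7*g + 6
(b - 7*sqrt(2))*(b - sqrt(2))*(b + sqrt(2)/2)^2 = b^4 - 7*sqrt(2)*b^3 - 3*b^2/2 + 10*sqrt(2)*b + 7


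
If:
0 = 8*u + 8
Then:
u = -1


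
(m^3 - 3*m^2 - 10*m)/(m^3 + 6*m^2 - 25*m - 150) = m*(m + 2)/(m^2 + 11*m + 30)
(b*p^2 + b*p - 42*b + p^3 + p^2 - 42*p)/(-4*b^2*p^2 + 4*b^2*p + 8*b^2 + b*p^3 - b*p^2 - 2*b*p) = (-b*p^2 - b*p + 42*b - p^3 - p^2 + 42*p)/(b*(4*b*p^2 - 4*b*p - 8*b - p^3 + p^2 + 2*p))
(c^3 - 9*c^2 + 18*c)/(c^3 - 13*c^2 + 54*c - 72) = c/(c - 4)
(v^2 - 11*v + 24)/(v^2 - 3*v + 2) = (v^2 - 11*v + 24)/(v^2 - 3*v + 2)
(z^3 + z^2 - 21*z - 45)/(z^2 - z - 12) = (z^2 - 2*z - 15)/(z - 4)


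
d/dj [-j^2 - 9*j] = -2*j - 9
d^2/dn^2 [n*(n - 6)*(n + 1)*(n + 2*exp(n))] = 2*n^3*exp(n) + 2*n^2*exp(n) + 12*n^2 - 40*n*exp(n) - 30*n - 44*exp(n) - 12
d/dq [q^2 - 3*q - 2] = 2*q - 3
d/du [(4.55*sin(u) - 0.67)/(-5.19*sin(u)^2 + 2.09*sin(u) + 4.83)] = (23.6145*sin(u)^2 - 6.9546*sin(u) + 23.3768)*cos(u)/(26.9361*sin(u)^4 - 21.6942*sin(u)^3 - 45.7673*sin(u)^2 + 20.1894*sin(u) + 23.3289)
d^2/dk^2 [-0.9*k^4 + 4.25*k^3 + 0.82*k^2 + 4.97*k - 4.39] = -10.8*k^2 + 25.5*k + 1.64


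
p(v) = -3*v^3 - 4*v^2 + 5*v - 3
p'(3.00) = -100.00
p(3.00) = -105.00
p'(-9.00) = -652.00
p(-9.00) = 1815.00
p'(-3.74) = -90.97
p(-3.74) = 79.29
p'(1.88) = -41.85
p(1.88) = -27.67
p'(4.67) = -228.64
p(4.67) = -372.43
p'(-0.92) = 4.74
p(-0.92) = -8.65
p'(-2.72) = -39.83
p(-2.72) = 14.18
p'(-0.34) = 6.68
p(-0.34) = -5.04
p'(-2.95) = -49.72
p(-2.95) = 24.46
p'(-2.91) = -47.93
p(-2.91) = 22.50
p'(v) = -9*v^2 - 8*v + 5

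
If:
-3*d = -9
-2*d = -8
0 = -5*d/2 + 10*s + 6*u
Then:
No Solution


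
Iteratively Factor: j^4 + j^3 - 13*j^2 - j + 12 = (j + 4)*(j^3 - 3*j^2 - j + 3) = (j - 3)*(j + 4)*(j^2 - 1) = (j - 3)*(j + 1)*(j + 4)*(j - 1)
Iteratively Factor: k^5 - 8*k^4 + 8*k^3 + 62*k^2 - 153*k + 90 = (k + 3)*(k^4 - 11*k^3 + 41*k^2 - 61*k + 30) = (k - 1)*(k + 3)*(k^3 - 10*k^2 + 31*k - 30) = (k - 2)*(k - 1)*(k + 3)*(k^2 - 8*k + 15) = (k - 5)*(k - 2)*(k - 1)*(k + 3)*(k - 3)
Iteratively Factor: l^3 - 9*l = (l - 3)*(l^2 + 3*l) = (l - 3)*(l + 3)*(l)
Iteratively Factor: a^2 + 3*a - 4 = (a - 1)*(a + 4)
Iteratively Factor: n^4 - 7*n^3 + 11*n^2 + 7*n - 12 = (n - 3)*(n^3 - 4*n^2 - n + 4) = (n - 4)*(n - 3)*(n^2 - 1) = (n - 4)*(n - 3)*(n - 1)*(n + 1)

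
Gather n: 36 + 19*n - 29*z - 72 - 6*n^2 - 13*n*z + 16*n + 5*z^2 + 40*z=-6*n^2 + n*(35 - 13*z) + 5*z^2 + 11*z - 36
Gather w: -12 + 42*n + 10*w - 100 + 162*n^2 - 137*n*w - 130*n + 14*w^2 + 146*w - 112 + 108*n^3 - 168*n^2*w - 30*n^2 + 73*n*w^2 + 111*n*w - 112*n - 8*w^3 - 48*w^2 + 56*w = 108*n^3 + 132*n^2 - 200*n - 8*w^3 + w^2*(73*n - 34) + w*(-168*n^2 - 26*n + 212) - 224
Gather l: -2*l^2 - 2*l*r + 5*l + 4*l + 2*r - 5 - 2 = -2*l^2 + l*(9 - 2*r) + 2*r - 7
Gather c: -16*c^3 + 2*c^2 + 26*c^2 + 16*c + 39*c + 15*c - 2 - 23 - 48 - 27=-16*c^3 + 28*c^2 + 70*c - 100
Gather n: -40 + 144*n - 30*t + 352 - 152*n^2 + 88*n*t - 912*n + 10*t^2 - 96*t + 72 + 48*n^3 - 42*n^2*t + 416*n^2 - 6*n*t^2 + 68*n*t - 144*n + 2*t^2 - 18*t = 48*n^3 + n^2*(264 - 42*t) + n*(-6*t^2 + 156*t - 912) + 12*t^2 - 144*t + 384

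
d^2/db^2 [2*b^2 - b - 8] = 4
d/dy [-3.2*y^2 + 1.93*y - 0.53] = 1.93 - 6.4*y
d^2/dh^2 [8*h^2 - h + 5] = 16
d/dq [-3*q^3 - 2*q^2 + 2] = q*(-9*q - 4)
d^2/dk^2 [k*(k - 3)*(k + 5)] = 6*k + 4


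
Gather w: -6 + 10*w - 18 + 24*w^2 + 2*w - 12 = 24*w^2 + 12*w - 36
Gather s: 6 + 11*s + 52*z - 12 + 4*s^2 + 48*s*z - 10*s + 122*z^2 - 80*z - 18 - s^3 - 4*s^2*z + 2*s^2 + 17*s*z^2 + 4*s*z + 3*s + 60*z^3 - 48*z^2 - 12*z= -s^3 + s^2*(6 - 4*z) + s*(17*z^2 + 52*z + 4) + 60*z^3 + 74*z^2 - 40*z - 24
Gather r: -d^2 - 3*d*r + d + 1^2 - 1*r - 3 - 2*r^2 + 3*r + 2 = -d^2 + d - 2*r^2 + r*(2 - 3*d)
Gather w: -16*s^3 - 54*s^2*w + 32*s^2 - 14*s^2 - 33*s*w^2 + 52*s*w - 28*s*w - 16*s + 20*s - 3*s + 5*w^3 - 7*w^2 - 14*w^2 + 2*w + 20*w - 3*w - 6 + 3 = -16*s^3 + 18*s^2 + s + 5*w^3 + w^2*(-33*s - 21) + w*(-54*s^2 + 24*s + 19) - 3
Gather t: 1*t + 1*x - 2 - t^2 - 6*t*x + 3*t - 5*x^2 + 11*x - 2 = -t^2 + t*(4 - 6*x) - 5*x^2 + 12*x - 4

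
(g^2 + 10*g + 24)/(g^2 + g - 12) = (g + 6)/(g - 3)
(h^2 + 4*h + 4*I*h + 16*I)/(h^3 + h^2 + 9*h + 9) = (h^2 + 4*h*(1 + I) + 16*I)/(h^3 + h^2 + 9*h + 9)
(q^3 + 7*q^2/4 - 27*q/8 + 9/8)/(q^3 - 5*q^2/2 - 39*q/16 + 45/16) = 2*(2*q^2 + 5*q - 3)/(4*q^2 - 7*q - 15)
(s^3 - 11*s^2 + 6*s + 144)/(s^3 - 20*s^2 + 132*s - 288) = (s + 3)/(s - 6)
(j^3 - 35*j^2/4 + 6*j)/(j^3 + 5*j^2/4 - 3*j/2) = (j - 8)/(j + 2)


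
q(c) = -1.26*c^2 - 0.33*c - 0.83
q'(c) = -2.52*c - 0.33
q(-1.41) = -2.87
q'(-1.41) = 3.22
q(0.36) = -1.11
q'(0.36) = -1.24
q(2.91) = -12.46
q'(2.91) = -7.66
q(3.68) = -19.11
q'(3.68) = -9.60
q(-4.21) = -21.77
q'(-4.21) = 10.28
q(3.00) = -13.16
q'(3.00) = -7.89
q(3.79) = -20.18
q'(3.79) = -9.88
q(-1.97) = -5.07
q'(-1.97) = 4.63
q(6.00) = -48.17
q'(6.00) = -15.45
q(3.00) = -13.16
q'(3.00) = -7.89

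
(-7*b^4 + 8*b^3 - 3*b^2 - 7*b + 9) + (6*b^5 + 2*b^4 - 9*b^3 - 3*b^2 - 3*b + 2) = 6*b^5 - 5*b^4 - b^3 - 6*b^2 - 10*b + 11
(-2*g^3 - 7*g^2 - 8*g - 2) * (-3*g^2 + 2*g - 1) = 6*g^5 + 17*g^4 + 12*g^3 - 3*g^2 + 4*g + 2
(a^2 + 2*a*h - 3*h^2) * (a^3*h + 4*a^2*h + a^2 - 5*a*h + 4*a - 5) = a^5*h + 2*a^4*h^2 + 4*a^4*h + a^4 - 3*a^3*h^3 + 8*a^3*h^2 - 3*a^3*h + 4*a^3 - 12*a^2*h^3 - 13*a^2*h^2 + 8*a^2*h - 5*a^2 + 15*a*h^3 - 12*a*h^2 - 10*a*h + 15*h^2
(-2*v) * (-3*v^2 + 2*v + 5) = 6*v^3 - 4*v^2 - 10*v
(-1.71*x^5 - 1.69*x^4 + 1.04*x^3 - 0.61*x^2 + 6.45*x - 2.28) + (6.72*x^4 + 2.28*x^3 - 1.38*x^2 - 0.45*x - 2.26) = -1.71*x^5 + 5.03*x^4 + 3.32*x^3 - 1.99*x^2 + 6.0*x - 4.54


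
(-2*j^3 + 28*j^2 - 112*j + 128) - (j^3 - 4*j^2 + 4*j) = -3*j^3 + 32*j^2 - 116*j + 128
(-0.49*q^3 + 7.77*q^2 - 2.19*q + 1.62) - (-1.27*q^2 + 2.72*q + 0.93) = -0.49*q^3 + 9.04*q^2 - 4.91*q + 0.69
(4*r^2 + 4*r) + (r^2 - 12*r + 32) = 5*r^2 - 8*r + 32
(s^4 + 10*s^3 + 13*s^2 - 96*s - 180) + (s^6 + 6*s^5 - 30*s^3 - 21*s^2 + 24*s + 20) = s^6 + 6*s^5 + s^4 - 20*s^3 - 8*s^2 - 72*s - 160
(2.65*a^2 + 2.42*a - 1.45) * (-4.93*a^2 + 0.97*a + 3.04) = -13.0645*a^4 - 9.3601*a^3 + 17.5519*a^2 + 5.9503*a - 4.408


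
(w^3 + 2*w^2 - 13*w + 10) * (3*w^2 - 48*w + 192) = 3*w^5 - 42*w^4 + 57*w^3 + 1038*w^2 - 2976*w + 1920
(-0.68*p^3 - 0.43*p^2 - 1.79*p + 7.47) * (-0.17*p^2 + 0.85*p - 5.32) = 0.1156*p^5 - 0.5049*p^4 + 3.5564*p^3 - 0.5038*p^2 + 15.8723*p - 39.7404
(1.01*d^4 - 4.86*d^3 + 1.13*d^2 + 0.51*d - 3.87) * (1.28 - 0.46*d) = -0.4646*d^5 + 3.5284*d^4 - 6.7406*d^3 + 1.2118*d^2 + 2.433*d - 4.9536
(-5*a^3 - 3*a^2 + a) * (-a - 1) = 5*a^4 + 8*a^3 + 2*a^2 - a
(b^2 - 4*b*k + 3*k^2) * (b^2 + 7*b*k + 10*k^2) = b^4 + 3*b^3*k - 15*b^2*k^2 - 19*b*k^3 + 30*k^4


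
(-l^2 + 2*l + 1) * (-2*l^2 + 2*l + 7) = 2*l^4 - 6*l^3 - 5*l^2 + 16*l + 7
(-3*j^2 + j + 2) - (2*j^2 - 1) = -5*j^2 + j + 3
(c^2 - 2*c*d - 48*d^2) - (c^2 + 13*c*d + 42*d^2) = -15*c*d - 90*d^2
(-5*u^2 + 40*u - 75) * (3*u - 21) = -15*u^3 + 225*u^2 - 1065*u + 1575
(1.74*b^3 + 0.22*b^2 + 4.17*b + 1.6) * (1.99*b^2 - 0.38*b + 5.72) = 3.4626*b^5 - 0.2234*b^4 + 18.1675*b^3 + 2.8578*b^2 + 23.2444*b + 9.152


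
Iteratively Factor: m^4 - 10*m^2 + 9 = (m - 1)*(m^3 + m^2 - 9*m - 9) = (m - 3)*(m - 1)*(m^2 + 4*m + 3) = (m - 3)*(m - 1)*(m + 1)*(m + 3)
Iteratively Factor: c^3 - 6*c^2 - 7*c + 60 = (c - 4)*(c^2 - 2*c - 15) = (c - 4)*(c + 3)*(c - 5)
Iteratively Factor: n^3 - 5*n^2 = (n)*(n^2 - 5*n) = n^2*(n - 5)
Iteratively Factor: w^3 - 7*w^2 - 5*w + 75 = (w - 5)*(w^2 - 2*w - 15) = (w - 5)^2*(w + 3)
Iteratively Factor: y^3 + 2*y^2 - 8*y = (y - 2)*(y^2 + 4*y) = y*(y - 2)*(y + 4)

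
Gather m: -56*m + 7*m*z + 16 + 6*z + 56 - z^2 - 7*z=m*(7*z - 56) - z^2 - z + 72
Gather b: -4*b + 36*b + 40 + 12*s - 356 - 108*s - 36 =32*b - 96*s - 352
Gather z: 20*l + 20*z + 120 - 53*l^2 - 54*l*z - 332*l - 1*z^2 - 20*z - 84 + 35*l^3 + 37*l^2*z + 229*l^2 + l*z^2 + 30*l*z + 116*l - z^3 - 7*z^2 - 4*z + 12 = 35*l^3 + 176*l^2 - 196*l - z^3 + z^2*(l - 8) + z*(37*l^2 - 24*l - 4) + 48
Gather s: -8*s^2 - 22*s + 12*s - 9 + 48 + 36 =-8*s^2 - 10*s + 75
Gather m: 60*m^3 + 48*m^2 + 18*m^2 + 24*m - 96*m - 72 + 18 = 60*m^3 + 66*m^2 - 72*m - 54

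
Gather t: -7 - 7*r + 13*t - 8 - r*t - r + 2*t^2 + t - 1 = -8*r + 2*t^2 + t*(14 - r) - 16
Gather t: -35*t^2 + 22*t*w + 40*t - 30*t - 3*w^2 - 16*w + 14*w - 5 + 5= -35*t^2 + t*(22*w + 10) - 3*w^2 - 2*w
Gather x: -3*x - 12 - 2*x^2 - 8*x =-2*x^2 - 11*x - 12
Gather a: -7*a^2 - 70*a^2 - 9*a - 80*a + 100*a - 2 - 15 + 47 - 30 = -77*a^2 + 11*a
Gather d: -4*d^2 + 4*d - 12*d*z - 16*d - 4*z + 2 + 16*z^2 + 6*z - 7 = -4*d^2 + d*(-12*z - 12) + 16*z^2 + 2*z - 5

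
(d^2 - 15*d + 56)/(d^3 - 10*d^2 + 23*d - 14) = (d - 8)/(d^2 - 3*d + 2)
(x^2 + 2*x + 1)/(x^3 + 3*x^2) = (x^2 + 2*x + 1)/(x^2*(x + 3))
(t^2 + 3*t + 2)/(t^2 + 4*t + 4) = (t + 1)/(t + 2)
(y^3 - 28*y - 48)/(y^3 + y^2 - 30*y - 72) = (y + 2)/(y + 3)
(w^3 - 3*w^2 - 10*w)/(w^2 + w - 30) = w*(w + 2)/(w + 6)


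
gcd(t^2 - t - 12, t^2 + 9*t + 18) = t + 3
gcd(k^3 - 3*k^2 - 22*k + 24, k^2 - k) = k - 1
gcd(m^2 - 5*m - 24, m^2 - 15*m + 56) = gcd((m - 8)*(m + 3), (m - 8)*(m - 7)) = m - 8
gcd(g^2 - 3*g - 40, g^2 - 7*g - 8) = g - 8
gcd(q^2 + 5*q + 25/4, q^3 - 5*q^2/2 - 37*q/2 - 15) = q + 5/2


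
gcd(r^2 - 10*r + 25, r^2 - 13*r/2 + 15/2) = r - 5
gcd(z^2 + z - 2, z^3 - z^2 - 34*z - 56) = z + 2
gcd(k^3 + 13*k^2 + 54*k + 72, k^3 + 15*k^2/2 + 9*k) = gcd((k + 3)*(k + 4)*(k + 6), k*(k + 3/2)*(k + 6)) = k + 6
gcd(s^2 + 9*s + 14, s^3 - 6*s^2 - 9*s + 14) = s + 2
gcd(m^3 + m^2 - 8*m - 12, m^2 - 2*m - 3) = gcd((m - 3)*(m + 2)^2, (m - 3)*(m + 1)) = m - 3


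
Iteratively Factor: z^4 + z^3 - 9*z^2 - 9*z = (z + 3)*(z^3 - 2*z^2 - 3*z) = (z - 3)*(z + 3)*(z^2 + z) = (z - 3)*(z + 1)*(z + 3)*(z)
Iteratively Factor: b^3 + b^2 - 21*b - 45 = (b - 5)*(b^2 + 6*b + 9) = (b - 5)*(b + 3)*(b + 3)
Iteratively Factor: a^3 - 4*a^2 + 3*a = (a - 3)*(a^2 - a) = (a - 3)*(a - 1)*(a)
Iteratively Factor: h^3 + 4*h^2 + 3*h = (h + 3)*(h^2 + h) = (h + 1)*(h + 3)*(h)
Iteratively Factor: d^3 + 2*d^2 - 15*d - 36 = (d - 4)*(d^2 + 6*d + 9) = (d - 4)*(d + 3)*(d + 3)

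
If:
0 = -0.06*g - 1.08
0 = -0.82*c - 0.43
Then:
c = -0.52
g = -18.00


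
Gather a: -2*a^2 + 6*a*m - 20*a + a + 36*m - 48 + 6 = -2*a^2 + a*(6*m - 19) + 36*m - 42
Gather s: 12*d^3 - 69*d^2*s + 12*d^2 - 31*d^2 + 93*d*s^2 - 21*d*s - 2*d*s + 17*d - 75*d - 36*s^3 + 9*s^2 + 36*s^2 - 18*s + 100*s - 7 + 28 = 12*d^3 - 19*d^2 - 58*d - 36*s^3 + s^2*(93*d + 45) + s*(-69*d^2 - 23*d + 82) + 21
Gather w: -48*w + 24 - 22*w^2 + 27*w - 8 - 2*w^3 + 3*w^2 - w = -2*w^3 - 19*w^2 - 22*w + 16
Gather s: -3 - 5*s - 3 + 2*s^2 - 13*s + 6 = 2*s^2 - 18*s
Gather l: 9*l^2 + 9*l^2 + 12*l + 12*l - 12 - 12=18*l^2 + 24*l - 24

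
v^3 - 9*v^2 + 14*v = v*(v - 7)*(v - 2)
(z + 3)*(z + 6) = z^2 + 9*z + 18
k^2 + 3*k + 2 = (k + 1)*(k + 2)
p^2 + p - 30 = (p - 5)*(p + 6)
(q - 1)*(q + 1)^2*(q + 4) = q^4 + 5*q^3 + 3*q^2 - 5*q - 4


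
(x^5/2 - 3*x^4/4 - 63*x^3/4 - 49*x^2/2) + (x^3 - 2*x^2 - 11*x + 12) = x^5/2 - 3*x^4/4 - 59*x^3/4 - 53*x^2/2 - 11*x + 12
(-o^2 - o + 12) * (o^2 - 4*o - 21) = -o^4 + 3*o^3 + 37*o^2 - 27*o - 252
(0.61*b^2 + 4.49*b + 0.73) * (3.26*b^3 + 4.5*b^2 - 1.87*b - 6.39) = 1.9886*b^5 + 17.3824*b^4 + 21.4441*b^3 - 9.0092*b^2 - 30.0562*b - 4.6647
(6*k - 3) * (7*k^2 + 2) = 42*k^3 - 21*k^2 + 12*k - 6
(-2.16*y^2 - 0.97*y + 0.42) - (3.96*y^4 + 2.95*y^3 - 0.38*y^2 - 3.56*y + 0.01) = -3.96*y^4 - 2.95*y^3 - 1.78*y^2 + 2.59*y + 0.41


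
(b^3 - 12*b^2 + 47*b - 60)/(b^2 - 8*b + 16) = (b^2 - 8*b + 15)/(b - 4)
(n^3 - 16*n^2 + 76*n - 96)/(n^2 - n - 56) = (n^2 - 8*n + 12)/(n + 7)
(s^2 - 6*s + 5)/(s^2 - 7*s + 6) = (s - 5)/(s - 6)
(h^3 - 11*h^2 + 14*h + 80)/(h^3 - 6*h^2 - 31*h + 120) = (h^2 - 3*h - 10)/(h^2 + 2*h - 15)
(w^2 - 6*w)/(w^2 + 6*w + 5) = w*(w - 6)/(w^2 + 6*w + 5)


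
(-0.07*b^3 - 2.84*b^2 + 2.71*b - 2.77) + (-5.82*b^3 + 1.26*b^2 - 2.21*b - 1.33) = -5.89*b^3 - 1.58*b^2 + 0.5*b - 4.1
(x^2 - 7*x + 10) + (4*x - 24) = x^2 - 3*x - 14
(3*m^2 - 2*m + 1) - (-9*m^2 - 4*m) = 12*m^2 + 2*m + 1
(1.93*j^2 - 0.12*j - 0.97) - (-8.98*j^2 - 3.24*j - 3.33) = 10.91*j^2 + 3.12*j + 2.36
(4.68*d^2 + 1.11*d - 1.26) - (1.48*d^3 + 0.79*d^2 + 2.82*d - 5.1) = -1.48*d^3 + 3.89*d^2 - 1.71*d + 3.84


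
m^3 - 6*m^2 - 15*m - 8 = (m - 8)*(m + 1)^2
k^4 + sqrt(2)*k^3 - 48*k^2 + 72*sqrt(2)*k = k*(k - 3*sqrt(2))*(k - 2*sqrt(2))*(k + 6*sqrt(2))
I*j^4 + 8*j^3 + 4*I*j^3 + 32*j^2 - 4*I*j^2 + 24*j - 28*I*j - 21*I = (j + 3)*(j - 7*I)*(j - I)*(I*j + I)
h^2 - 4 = (h - 2)*(h + 2)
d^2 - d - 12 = (d - 4)*(d + 3)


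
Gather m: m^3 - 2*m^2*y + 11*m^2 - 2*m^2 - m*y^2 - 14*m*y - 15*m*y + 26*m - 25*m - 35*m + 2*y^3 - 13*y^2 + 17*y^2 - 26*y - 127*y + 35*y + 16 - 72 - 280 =m^3 + m^2*(9 - 2*y) + m*(-y^2 - 29*y - 34) + 2*y^3 + 4*y^2 - 118*y - 336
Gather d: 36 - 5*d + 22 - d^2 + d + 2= -d^2 - 4*d + 60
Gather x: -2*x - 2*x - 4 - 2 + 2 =-4*x - 4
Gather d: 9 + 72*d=72*d + 9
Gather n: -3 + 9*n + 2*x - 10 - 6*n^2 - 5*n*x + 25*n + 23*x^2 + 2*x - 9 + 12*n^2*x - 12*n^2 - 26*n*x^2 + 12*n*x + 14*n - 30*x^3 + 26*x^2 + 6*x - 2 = n^2*(12*x - 18) + n*(-26*x^2 + 7*x + 48) - 30*x^3 + 49*x^2 + 10*x - 24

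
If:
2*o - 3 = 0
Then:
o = 3/2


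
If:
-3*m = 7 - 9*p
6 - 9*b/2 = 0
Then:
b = 4/3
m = 3*p - 7/3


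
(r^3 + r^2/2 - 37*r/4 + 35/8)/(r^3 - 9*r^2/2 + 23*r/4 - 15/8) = (2*r + 7)/(2*r - 3)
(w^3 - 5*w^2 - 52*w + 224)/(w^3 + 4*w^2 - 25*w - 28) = (w - 8)/(w + 1)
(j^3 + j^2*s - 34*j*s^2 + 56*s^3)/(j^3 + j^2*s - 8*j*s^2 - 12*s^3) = (j^3 + j^2*s - 34*j*s^2 + 56*s^3)/(j^3 + j^2*s - 8*j*s^2 - 12*s^3)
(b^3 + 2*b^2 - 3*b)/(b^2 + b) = (b^2 + 2*b - 3)/(b + 1)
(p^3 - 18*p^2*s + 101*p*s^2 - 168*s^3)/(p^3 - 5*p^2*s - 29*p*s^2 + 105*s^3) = (p - 8*s)/(p + 5*s)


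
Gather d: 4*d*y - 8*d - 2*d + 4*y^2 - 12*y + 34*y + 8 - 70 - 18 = d*(4*y - 10) + 4*y^2 + 22*y - 80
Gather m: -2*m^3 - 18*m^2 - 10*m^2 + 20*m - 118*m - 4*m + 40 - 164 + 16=-2*m^3 - 28*m^2 - 102*m - 108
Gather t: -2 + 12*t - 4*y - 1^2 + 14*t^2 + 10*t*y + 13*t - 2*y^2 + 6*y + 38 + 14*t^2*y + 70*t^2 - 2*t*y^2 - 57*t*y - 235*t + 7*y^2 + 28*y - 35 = t^2*(14*y + 84) + t*(-2*y^2 - 47*y - 210) + 5*y^2 + 30*y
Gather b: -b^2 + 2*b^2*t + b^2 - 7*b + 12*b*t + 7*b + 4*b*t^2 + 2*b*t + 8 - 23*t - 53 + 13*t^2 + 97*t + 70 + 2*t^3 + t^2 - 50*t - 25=2*b^2*t + b*(4*t^2 + 14*t) + 2*t^3 + 14*t^2 + 24*t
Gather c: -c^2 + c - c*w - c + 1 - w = -c^2 - c*w - w + 1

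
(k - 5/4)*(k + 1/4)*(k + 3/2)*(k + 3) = k^4 + 7*k^3/2 - 5*k^2/16 - 189*k/32 - 45/32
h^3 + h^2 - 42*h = h*(h - 6)*(h + 7)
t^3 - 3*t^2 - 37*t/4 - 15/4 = (t - 5)*(t + 1/2)*(t + 3/2)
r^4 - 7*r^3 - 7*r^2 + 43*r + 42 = (r - 7)*(r - 3)*(r + 1)*(r + 2)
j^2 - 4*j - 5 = (j - 5)*(j + 1)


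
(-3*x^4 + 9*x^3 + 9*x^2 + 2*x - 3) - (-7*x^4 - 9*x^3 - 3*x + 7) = 4*x^4 + 18*x^3 + 9*x^2 + 5*x - 10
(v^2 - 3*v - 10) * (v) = v^3 - 3*v^2 - 10*v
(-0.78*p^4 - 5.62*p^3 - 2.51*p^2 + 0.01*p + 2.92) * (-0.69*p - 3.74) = 0.5382*p^5 + 6.795*p^4 + 22.7507*p^3 + 9.3805*p^2 - 2.0522*p - 10.9208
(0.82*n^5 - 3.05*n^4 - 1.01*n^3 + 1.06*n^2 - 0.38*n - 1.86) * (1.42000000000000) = 1.1644*n^5 - 4.331*n^4 - 1.4342*n^3 + 1.5052*n^2 - 0.5396*n - 2.6412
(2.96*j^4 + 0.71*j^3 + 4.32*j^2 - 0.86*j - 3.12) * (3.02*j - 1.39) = 8.9392*j^5 - 1.9702*j^4 + 12.0595*j^3 - 8.602*j^2 - 8.227*j + 4.3368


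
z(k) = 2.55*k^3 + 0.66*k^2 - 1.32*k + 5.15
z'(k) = 7.65*k^2 + 1.32*k - 1.32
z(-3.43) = -85.46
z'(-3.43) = 84.15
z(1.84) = 20.84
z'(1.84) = 27.01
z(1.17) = 8.59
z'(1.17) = 10.70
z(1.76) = 18.77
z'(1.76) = 24.70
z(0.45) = 4.92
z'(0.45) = 0.82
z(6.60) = 758.30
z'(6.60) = 340.63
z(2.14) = 30.34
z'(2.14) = 36.54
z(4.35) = 221.79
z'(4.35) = 149.18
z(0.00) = 5.15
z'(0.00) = -1.32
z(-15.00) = -8432.80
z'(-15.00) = 1700.13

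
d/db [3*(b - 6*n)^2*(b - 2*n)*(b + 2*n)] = 12*b^3 - 108*b^2*n + 192*b*n^2 + 144*n^3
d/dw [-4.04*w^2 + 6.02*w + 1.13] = 6.02 - 8.08*w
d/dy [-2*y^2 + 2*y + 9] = 2 - 4*y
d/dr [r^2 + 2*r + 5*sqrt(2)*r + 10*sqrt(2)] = 2*r + 2 + 5*sqrt(2)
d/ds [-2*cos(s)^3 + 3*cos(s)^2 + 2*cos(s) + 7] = 2*(3*cos(s)^2 - 3*cos(s) - 1)*sin(s)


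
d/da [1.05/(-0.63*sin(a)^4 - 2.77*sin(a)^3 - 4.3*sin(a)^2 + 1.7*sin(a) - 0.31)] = (2.646*sin(a)^3 + 8.7255*sin(a)^2 + 9.03*sin(a) - 1.785)*cos(a)/(0.63*sin(a)^4 + 2.77*sin(a)^3 + 4.3*sin(a)^2 - 1.7*sin(a) + 0.31)^2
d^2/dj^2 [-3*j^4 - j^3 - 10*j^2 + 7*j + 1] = -36*j^2 - 6*j - 20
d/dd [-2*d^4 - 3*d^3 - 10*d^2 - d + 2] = -8*d^3 - 9*d^2 - 20*d - 1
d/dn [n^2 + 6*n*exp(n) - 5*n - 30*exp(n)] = 6*n*exp(n) + 2*n - 24*exp(n) - 5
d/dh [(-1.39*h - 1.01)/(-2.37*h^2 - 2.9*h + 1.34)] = (3.2943*h^2 + 4.031*h - (1.39*h + 1.01)*(4.74*h + 2.9) - 1.8626)/(2.37*h^2 + 2.9*h - 1.34)^2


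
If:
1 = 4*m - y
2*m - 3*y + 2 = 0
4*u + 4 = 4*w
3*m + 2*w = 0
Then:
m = 1/2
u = -7/4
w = -3/4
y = 1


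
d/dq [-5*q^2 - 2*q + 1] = -10*q - 2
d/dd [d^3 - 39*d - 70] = 3*d^2 - 39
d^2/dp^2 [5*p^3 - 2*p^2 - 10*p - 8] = 30*p - 4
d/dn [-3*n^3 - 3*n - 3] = -9*n^2 - 3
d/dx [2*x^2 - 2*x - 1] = 4*x - 2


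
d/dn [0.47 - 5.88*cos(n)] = 5.88*sin(n)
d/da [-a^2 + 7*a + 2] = 7 - 2*a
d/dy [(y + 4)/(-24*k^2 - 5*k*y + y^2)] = (-24*k^2 - 5*k*y + y^2 + (5*k - 2*y)*(y + 4))/(24*k^2 + 5*k*y - y^2)^2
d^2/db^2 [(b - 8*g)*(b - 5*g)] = 2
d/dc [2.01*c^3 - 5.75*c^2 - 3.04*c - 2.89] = 6.03*c^2 - 11.5*c - 3.04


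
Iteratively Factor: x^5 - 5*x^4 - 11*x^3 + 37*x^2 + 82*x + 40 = (x + 2)*(x^4 - 7*x^3 + 3*x^2 + 31*x + 20) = (x - 4)*(x + 2)*(x^3 - 3*x^2 - 9*x - 5) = (x - 5)*(x - 4)*(x + 2)*(x^2 + 2*x + 1) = (x - 5)*(x - 4)*(x + 1)*(x + 2)*(x + 1)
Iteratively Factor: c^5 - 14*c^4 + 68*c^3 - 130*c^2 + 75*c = (c - 1)*(c^4 - 13*c^3 + 55*c^2 - 75*c) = (c - 5)*(c - 1)*(c^3 - 8*c^2 + 15*c) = (c - 5)^2*(c - 1)*(c^2 - 3*c) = (c - 5)^2*(c - 3)*(c - 1)*(c)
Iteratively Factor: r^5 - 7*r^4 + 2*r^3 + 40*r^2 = (r)*(r^4 - 7*r^3 + 2*r^2 + 40*r) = r*(r - 5)*(r^3 - 2*r^2 - 8*r) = r*(r - 5)*(r + 2)*(r^2 - 4*r) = r^2*(r - 5)*(r + 2)*(r - 4)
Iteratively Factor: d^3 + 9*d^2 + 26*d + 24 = (d + 3)*(d^2 + 6*d + 8) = (d + 3)*(d + 4)*(d + 2)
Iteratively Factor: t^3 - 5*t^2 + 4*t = (t - 4)*(t^2 - t) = t*(t - 4)*(t - 1)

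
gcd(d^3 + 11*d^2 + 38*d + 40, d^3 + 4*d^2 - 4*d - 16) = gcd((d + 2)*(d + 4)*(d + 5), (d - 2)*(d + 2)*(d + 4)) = d^2 + 6*d + 8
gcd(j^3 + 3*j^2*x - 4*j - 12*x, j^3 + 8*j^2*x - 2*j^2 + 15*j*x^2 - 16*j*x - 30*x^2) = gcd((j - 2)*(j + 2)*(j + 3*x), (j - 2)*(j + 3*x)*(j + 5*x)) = j^2 + 3*j*x - 2*j - 6*x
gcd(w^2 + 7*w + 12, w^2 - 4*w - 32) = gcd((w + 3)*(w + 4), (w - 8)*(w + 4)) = w + 4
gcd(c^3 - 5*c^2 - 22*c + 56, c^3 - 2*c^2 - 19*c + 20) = c + 4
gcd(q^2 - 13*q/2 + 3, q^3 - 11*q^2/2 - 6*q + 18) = q - 6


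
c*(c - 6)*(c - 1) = c^3 - 7*c^2 + 6*c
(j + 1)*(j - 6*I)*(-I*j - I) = -I*j^3 - 6*j^2 - 2*I*j^2 - 12*j - I*j - 6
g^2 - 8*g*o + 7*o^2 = (g - 7*o)*(g - o)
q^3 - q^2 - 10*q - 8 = (q - 4)*(q + 1)*(q + 2)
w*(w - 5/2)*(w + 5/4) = w^3 - 5*w^2/4 - 25*w/8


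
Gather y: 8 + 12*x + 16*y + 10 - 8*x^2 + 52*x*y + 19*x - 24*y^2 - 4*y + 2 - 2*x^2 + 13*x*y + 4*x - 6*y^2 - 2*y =-10*x^2 + 35*x - 30*y^2 + y*(65*x + 10) + 20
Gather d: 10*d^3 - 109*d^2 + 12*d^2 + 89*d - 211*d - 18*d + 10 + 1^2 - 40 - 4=10*d^3 - 97*d^2 - 140*d - 33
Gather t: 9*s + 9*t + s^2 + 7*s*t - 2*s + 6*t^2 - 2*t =s^2 + 7*s + 6*t^2 + t*(7*s + 7)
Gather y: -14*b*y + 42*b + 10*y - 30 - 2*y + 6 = 42*b + y*(8 - 14*b) - 24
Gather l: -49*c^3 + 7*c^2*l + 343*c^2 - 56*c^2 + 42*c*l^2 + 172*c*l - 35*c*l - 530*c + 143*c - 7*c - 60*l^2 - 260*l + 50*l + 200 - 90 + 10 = -49*c^3 + 287*c^2 - 394*c + l^2*(42*c - 60) + l*(7*c^2 + 137*c - 210) + 120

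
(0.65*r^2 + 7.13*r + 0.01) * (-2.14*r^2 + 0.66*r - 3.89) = -1.391*r^4 - 14.8292*r^3 + 2.1559*r^2 - 27.7291*r - 0.0389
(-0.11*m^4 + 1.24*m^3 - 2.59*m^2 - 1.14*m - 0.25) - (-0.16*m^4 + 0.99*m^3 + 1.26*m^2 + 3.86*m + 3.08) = 0.05*m^4 + 0.25*m^3 - 3.85*m^2 - 5.0*m - 3.33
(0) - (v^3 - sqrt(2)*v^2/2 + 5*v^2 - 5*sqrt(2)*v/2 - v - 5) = -v^3 - 5*v^2 + sqrt(2)*v^2/2 + v + 5*sqrt(2)*v/2 + 5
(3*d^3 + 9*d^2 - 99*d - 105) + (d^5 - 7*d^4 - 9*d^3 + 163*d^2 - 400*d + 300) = d^5 - 7*d^4 - 6*d^3 + 172*d^2 - 499*d + 195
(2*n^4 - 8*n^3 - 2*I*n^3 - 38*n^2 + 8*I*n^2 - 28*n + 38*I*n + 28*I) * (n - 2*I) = 2*n^5 - 8*n^4 - 6*I*n^4 - 42*n^3 + 24*I*n^3 - 12*n^2 + 114*I*n^2 + 76*n + 84*I*n + 56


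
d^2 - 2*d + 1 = (d - 1)^2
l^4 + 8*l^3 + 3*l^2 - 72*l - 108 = (l - 3)*(l + 2)*(l + 3)*(l + 6)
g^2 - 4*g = g*(g - 4)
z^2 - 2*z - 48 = (z - 8)*(z + 6)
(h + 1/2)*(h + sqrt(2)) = h^2 + h/2 + sqrt(2)*h + sqrt(2)/2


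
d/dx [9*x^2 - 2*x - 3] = 18*x - 2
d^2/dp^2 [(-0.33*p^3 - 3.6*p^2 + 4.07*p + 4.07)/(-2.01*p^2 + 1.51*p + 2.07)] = (1.77635683940025e-15*p^5 - 6.78276600000004*p^3 - 2.599236*p^2 - 19.00305*p + 3.866366)/(8.120601*p^6 - 18.301653*p^5 - 11.340018*p^4 + 34.252991*p^3 + 11.678526*p^2 - 19.410597*p - 8.869743)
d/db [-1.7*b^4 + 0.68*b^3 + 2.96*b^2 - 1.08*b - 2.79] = -6.8*b^3 + 2.04*b^2 + 5.92*b - 1.08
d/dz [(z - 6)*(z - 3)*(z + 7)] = 3*z^2 - 4*z - 45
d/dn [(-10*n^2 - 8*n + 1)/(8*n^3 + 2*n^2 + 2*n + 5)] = 2*(40*n^4 + 64*n^3 - 14*n^2 - 52*n - 21)/(64*n^6 + 32*n^5 + 36*n^4 + 88*n^3 + 24*n^2 + 20*n + 25)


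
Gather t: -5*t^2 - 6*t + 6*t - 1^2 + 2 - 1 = -5*t^2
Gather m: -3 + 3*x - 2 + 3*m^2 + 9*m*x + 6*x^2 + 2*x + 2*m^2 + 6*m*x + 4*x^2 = 5*m^2 + 15*m*x + 10*x^2 + 5*x - 5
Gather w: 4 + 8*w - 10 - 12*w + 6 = -4*w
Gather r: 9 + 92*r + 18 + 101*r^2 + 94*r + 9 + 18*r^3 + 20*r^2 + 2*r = 18*r^3 + 121*r^2 + 188*r + 36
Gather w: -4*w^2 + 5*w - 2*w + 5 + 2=-4*w^2 + 3*w + 7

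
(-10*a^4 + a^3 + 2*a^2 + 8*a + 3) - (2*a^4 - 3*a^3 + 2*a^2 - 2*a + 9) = -12*a^4 + 4*a^3 + 10*a - 6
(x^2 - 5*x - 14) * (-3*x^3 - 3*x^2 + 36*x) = -3*x^5 + 12*x^4 + 93*x^3 - 138*x^2 - 504*x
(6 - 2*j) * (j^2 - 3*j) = -2*j^3 + 12*j^2 - 18*j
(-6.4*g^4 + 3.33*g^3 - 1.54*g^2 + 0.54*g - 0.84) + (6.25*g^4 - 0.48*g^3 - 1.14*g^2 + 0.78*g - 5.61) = -0.15*g^4 + 2.85*g^3 - 2.68*g^2 + 1.32*g - 6.45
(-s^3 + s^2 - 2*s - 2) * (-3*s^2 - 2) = 3*s^5 - 3*s^4 + 8*s^3 + 4*s^2 + 4*s + 4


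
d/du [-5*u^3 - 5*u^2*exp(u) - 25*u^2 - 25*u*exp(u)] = -5*u^2*exp(u) - 15*u^2 - 35*u*exp(u) - 50*u - 25*exp(u)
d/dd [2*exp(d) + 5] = 2*exp(d)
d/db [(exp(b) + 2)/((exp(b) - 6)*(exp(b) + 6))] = (-exp(2*b) - 4*exp(b) - 36)*exp(b)/(exp(4*b) - 72*exp(2*b) + 1296)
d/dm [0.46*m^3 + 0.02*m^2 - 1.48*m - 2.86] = 1.38*m^2 + 0.04*m - 1.48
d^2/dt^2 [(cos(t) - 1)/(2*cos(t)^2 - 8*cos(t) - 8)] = (9*sin(t)^4*cos(t) + 42*sin(t)^2 + 9*cos(t) + 21*cos(3*t)/2 - cos(5*t)/2 + 30)/(2*(sin(t)^2 + 4*cos(t) + 3)^3)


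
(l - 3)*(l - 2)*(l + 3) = l^3 - 2*l^2 - 9*l + 18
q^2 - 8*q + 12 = (q - 6)*(q - 2)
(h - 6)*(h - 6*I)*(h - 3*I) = h^3 - 6*h^2 - 9*I*h^2 - 18*h + 54*I*h + 108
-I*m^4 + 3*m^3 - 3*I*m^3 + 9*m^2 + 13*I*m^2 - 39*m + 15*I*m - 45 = (m - 3)*(m + 5)*(m + 3*I)*(-I*m - I)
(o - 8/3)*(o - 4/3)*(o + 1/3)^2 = o^4 - 10*o^3/3 + o^2 + 52*o/27 + 32/81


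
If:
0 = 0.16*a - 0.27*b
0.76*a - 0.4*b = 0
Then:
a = 0.00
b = 0.00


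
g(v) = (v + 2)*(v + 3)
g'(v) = 2*v + 5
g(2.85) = 28.37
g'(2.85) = 10.70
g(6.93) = 88.67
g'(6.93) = 18.86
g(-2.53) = -0.25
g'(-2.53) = -0.06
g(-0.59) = 3.40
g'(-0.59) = 3.82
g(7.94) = 108.74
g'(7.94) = 20.88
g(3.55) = 36.35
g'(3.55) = 12.10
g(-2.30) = -0.21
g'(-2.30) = 0.40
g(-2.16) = -0.13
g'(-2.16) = 0.68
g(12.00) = 210.00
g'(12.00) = 29.00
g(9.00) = 132.00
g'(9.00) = 23.00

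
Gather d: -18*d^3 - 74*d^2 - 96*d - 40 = -18*d^3 - 74*d^2 - 96*d - 40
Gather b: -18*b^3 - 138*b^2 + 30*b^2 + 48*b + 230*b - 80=-18*b^3 - 108*b^2 + 278*b - 80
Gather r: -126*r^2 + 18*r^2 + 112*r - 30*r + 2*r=-108*r^2 + 84*r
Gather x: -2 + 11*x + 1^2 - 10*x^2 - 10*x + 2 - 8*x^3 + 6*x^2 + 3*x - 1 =-8*x^3 - 4*x^2 + 4*x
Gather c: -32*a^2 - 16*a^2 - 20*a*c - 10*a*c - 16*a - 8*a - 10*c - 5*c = -48*a^2 - 24*a + c*(-30*a - 15)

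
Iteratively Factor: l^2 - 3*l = (l)*(l - 3)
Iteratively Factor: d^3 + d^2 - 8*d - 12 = (d + 2)*(d^2 - d - 6) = (d + 2)^2*(d - 3)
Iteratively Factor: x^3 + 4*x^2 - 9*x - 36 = (x + 4)*(x^2 - 9) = (x + 3)*(x + 4)*(x - 3)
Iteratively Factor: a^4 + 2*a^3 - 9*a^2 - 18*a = (a)*(a^3 + 2*a^2 - 9*a - 18) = a*(a + 2)*(a^2 - 9) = a*(a - 3)*(a + 2)*(a + 3)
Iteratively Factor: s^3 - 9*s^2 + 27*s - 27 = (s - 3)*(s^2 - 6*s + 9) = (s - 3)^2*(s - 3)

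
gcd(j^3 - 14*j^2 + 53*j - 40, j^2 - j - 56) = j - 8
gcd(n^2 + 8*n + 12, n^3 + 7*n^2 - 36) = n + 6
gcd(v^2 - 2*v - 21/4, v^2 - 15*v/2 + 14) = v - 7/2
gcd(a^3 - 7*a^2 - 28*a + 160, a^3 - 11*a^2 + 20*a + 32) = a^2 - 12*a + 32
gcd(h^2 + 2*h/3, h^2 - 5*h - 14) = 1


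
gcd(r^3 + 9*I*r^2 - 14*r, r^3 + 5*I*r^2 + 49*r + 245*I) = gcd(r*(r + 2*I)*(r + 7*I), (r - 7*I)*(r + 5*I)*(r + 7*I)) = r + 7*I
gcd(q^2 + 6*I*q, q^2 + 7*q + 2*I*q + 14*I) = 1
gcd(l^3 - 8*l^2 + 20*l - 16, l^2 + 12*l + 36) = 1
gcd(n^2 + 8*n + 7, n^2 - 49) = n + 7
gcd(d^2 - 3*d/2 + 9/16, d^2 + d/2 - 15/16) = d - 3/4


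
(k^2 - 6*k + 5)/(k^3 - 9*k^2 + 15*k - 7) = (k - 5)/(k^2 - 8*k + 7)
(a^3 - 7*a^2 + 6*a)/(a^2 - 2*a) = (a^2 - 7*a + 6)/(a - 2)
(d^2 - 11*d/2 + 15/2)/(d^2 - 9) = (d - 5/2)/(d + 3)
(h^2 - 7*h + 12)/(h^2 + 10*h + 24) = (h^2 - 7*h + 12)/(h^2 + 10*h + 24)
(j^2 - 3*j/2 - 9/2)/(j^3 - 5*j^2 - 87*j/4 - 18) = 2*(j - 3)/(2*j^2 - 13*j - 24)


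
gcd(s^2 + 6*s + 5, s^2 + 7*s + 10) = s + 5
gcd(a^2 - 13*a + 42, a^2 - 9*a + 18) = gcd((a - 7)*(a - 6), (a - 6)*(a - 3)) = a - 6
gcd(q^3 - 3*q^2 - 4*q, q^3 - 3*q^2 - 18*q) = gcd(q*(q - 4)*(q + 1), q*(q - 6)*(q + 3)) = q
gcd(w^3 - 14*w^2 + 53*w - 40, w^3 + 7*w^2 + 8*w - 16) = w - 1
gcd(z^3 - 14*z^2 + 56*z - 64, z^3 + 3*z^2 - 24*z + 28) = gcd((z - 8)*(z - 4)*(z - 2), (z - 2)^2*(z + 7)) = z - 2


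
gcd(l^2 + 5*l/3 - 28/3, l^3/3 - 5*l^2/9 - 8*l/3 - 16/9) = 1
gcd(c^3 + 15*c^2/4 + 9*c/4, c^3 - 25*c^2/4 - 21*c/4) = c^2 + 3*c/4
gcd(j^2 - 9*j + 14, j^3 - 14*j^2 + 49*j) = j - 7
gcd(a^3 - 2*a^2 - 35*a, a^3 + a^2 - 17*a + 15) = a + 5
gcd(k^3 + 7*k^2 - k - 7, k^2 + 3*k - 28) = k + 7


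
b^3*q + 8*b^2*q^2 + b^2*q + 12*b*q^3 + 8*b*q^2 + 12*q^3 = (b + 2*q)*(b + 6*q)*(b*q + q)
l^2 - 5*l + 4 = (l - 4)*(l - 1)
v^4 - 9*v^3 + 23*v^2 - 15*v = v*(v - 5)*(v - 3)*(v - 1)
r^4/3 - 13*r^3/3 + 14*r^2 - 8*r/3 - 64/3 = (r/3 + 1/3)*(r - 8)*(r - 4)*(r - 2)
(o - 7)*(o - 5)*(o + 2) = o^3 - 10*o^2 + 11*o + 70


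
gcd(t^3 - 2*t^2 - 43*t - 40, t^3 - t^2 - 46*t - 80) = t^2 - 3*t - 40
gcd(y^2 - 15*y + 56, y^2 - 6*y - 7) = y - 7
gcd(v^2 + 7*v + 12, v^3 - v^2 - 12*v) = v + 3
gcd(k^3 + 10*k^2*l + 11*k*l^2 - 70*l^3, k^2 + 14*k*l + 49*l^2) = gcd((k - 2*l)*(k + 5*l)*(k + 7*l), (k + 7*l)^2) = k + 7*l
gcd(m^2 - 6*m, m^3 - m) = m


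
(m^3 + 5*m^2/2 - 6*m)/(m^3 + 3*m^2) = (m^2 + 5*m/2 - 6)/(m*(m + 3))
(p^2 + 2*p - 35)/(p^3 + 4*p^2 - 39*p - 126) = (p - 5)/(p^2 - 3*p - 18)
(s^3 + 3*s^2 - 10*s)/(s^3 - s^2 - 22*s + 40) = s/(s - 4)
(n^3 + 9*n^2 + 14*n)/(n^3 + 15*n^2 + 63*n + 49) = n*(n + 2)/(n^2 + 8*n + 7)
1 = 1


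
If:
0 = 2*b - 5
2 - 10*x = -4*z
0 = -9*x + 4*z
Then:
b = 5/2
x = 2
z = 9/2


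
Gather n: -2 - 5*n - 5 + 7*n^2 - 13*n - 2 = 7*n^2 - 18*n - 9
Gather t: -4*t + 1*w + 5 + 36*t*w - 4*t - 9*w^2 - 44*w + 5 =t*(36*w - 8) - 9*w^2 - 43*w + 10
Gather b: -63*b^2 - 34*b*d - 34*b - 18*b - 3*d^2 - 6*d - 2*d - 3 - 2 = -63*b^2 + b*(-34*d - 52) - 3*d^2 - 8*d - 5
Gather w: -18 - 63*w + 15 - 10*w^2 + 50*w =-10*w^2 - 13*w - 3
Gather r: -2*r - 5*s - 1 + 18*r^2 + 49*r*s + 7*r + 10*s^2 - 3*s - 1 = 18*r^2 + r*(49*s + 5) + 10*s^2 - 8*s - 2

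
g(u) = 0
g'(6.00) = 0.00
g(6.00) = 0.00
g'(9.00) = 0.00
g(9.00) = 0.00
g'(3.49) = 0.00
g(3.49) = 0.00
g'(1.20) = 0.00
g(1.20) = 0.00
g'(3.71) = 0.00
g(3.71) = 0.00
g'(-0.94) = 0.00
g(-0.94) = 0.00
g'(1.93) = 0.00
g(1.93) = 0.00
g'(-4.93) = 0.00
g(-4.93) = 0.00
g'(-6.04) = 0.00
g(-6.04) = 0.00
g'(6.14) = 0.00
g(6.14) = 0.00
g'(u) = 0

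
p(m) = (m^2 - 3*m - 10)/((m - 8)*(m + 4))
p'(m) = (2*m - 3)/((m - 8)*(m + 4)) - (m^2 - 3*m - 10)/((m - 8)*(m + 4)^2) - (m^2 - 3*m - 10)/((m - 8)^2*(m + 4)) = (-m^2 - 44*m + 56)/(m^4 - 8*m^3 - 48*m^2 + 256*m + 1024)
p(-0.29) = 0.29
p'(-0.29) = 0.07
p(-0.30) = 0.29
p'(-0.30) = 0.07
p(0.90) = 0.34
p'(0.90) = 0.01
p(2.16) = 0.33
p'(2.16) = -0.03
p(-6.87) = 1.35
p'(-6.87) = 0.17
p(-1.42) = 0.15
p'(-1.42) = 0.20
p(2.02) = 0.33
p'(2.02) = -0.03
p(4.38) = 0.13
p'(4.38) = -0.17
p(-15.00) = 1.03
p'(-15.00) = 0.01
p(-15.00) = 1.03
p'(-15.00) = 0.01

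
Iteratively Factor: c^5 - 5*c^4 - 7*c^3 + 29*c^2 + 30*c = (c + 2)*(c^4 - 7*c^3 + 7*c^2 + 15*c) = (c - 3)*(c + 2)*(c^3 - 4*c^2 - 5*c) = c*(c - 3)*(c + 2)*(c^2 - 4*c - 5) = c*(c - 5)*(c - 3)*(c + 2)*(c + 1)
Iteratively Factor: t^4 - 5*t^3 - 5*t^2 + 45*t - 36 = (t - 1)*(t^3 - 4*t^2 - 9*t + 36) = (t - 1)*(t + 3)*(t^2 - 7*t + 12) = (t - 4)*(t - 1)*(t + 3)*(t - 3)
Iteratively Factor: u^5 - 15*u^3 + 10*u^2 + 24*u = (u + 4)*(u^4 - 4*u^3 + u^2 + 6*u) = (u - 2)*(u + 4)*(u^3 - 2*u^2 - 3*u) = u*(u - 2)*(u + 4)*(u^2 - 2*u - 3) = u*(u - 3)*(u - 2)*(u + 4)*(u + 1)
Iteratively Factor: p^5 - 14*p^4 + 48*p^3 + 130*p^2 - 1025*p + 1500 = (p - 5)*(p^4 - 9*p^3 + 3*p^2 + 145*p - 300) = (p - 5)*(p - 3)*(p^3 - 6*p^2 - 15*p + 100) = (p - 5)^2*(p - 3)*(p^2 - p - 20) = (p - 5)^2*(p - 3)*(p + 4)*(p - 5)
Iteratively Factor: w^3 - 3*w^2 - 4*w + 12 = (w - 3)*(w^2 - 4) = (w - 3)*(w - 2)*(w + 2)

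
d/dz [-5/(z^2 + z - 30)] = 5*(2*z + 1)/(z^2 + z - 30)^2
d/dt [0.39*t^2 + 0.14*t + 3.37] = 0.78*t + 0.14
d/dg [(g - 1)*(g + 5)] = 2*g + 4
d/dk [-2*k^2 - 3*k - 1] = -4*k - 3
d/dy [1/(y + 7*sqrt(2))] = -1/(y + 7*sqrt(2))^2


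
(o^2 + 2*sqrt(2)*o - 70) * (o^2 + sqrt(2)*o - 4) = o^4 + 3*sqrt(2)*o^3 - 70*o^2 - 78*sqrt(2)*o + 280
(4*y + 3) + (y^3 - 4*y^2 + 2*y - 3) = y^3 - 4*y^2 + 6*y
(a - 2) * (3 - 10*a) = -10*a^2 + 23*a - 6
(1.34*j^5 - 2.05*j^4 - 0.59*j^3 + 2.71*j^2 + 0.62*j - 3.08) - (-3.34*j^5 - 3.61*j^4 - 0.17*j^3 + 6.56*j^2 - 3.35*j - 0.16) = 4.68*j^5 + 1.56*j^4 - 0.42*j^3 - 3.85*j^2 + 3.97*j - 2.92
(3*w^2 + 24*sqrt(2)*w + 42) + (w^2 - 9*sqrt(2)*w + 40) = 4*w^2 + 15*sqrt(2)*w + 82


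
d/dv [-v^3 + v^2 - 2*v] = -3*v^2 + 2*v - 2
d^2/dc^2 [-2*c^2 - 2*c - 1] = -4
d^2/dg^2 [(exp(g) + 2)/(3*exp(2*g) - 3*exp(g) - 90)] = (exp(4*g) + 9*exp(3*g) + 174*exp(2*g) + 212*exp(g) + 840)*exp(g)/(3*(exp(6*g) - 3*exp(5*g) - 87*exp(4*g) + 179*exp(3*g) + 2610*exp(2*g) - 2700*exp(g) - 27000))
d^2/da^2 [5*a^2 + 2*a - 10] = 10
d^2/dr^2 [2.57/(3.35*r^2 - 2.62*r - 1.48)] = (57.68365*r^2 - 45.11378*r - 2.57*(6.7*r - 2.62)*(13.4*r - 5.24) - 25.48412)/(-3.35*r^2 + 2.62*r + 1.48)^3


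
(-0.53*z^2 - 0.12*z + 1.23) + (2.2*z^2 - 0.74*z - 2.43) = 1.67*z^2 - 0.86*z - 1.2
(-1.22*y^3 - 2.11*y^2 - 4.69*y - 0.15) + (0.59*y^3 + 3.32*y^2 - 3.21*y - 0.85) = -0.63*y^3 + 1.21*y^2 - 7.9*y - 1.0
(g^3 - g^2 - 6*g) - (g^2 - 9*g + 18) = g^3 - 2*g^2 + 3*g - 18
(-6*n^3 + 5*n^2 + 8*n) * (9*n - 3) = -54*n^4 + 63*n^3 + 57*n^2 - 24*n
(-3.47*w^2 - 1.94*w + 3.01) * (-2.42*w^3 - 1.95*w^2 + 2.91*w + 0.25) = 8.3974*w^5 + 11.4613*w^4 - 13.5989*w^3 - 12.3824*w^2 + 8.2741*w + 0.7525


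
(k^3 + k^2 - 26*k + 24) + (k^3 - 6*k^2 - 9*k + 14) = 2*k^3 - 5*k^2 - 35*k + 38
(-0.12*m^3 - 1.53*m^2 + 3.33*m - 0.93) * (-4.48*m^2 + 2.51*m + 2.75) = 0.5376*m^5 + 6.5532*m^4 - 19.0887*m^3 + 8.3172*m^2 + 6.8232*m - 2.5575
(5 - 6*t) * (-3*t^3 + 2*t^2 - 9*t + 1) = 18*t^4 - 27*t^3 + 64*t^2 - 51*t + 5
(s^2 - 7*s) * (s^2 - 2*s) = s^4 - 9*s^3 + 14*s^2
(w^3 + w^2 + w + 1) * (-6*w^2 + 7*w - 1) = -6*w^5 + w^4 + 6*w - 1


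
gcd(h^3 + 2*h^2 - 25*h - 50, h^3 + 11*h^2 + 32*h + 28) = h + 2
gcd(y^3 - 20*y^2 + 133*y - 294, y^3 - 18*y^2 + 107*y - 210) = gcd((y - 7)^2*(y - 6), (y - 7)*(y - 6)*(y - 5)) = y^2 - 13*y + 42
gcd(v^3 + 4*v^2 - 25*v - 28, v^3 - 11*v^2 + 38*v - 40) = v - 4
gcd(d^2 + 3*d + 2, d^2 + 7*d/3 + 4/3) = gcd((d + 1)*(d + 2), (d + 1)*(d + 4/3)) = d + 1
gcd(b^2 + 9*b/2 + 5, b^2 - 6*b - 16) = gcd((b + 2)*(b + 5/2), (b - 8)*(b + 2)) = b + 2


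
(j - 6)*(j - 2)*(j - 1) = j^3 - 9*j^2 + 20*j - 12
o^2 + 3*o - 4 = (o - 1)*(o + 4)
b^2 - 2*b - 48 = (b - 8)*(b + 6)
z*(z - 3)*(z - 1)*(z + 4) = z^4 - 13*z^2 + 12*z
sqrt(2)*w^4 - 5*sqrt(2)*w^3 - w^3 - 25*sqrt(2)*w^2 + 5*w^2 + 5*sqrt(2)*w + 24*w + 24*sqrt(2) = (w - 8)*(w + 3)*(w - sqrt(2))*(sqrt(2)*w + 1)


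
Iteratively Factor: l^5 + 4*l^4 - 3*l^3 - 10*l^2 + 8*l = (l)*(l^4 + 4*l^3 - 3*l^2 - 10*l + 8) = l*(l + 2)*(l^3 + 2*l^2 - 7*l + 4) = l*(l + 2)*(l + 4)*(l^2 - 2*l + 1) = l*(l - 1)*(l + 2)*(l + 4)*(l - 1)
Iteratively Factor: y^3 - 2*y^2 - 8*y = (y - 4)*(y^2 + 2*y) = y*(y - 4)*(y + 2)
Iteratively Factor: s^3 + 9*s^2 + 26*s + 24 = (s + 4)*(s^2 + 5*s + 6) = (s + 3)*(s + 4)*(s + 2)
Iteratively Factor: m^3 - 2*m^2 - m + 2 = (m + 1)*(m^2 - 3*m + 2) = (m - 1)*(m + 1)*(m - 2)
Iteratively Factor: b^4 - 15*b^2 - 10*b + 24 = (b + 2)*(b^3 - 2*b^2 - 11*b + 12) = (b - 4)*(b + 2)*(b^2 + 2*b - 3) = (b - 4)*(b + 2)*(b + 3)*(b - 1)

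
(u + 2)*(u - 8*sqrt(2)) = u^2 - 8*sqrt(2)*u + 2*u - 16*sqrt(2)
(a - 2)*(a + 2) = a^2 - 4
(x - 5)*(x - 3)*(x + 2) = x^3 - 6*x^2 - x + 30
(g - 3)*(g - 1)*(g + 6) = g^3 + 2*g^2 - 21*g + 18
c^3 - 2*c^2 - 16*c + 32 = (c - 4)*(c - 2)*(c + 4)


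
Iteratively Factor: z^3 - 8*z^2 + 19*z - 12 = (z - 4)*(z^2 - 4*z + 3) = (z - 4)*(z - 1)*(z - 3)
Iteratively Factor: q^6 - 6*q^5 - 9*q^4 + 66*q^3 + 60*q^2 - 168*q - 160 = (q - 5)*(q^5 - q^4 - 14*q^3 - 4*q^2 + 40*q + 32) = (q - 5)*(q + 2)*(q^4 - 3*q^3 - 8*q^2 + 12*q + 16) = (q - 5)*(q - 2)*(q + 2)*(q^3 - q^2 - 10*q - 8) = (q - 5)*(q - 2)*(q + 1)*(q + 2)*(q^2 - 2*q - 8) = (q - 5)*(q - 2)*(q + 1)*(q + 2)^2*(q - 4)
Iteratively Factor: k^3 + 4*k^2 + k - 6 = (k + 2)*(k^2 + 2*k - 3) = (k + 2)*(k + 3)*(k - 1)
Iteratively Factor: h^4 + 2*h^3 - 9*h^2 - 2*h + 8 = (h - 1)*(h^3 + 3*h^2 - 6*h - 8) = (h - 1)*(h + 1)*(h^2 + 2*h - 8) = (h - 2)*(h - 1)*(h + 1)*(h + 4)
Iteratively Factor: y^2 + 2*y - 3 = (y - 1)*(y + 3)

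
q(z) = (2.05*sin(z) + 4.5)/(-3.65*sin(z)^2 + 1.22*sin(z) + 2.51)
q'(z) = (7.3*sin(z)*cos(z) - 1.22*cos(z))*(2.05*sin(z) + 4.5)/(-3.65*sin(z)^2 + 1.22*sin(z) + 2.51)^2 + 2.05*cos(z)/(-3.65*sin(z)^2 + 1.22*sin(z) + 2.51)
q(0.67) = 3.10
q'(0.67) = 5.20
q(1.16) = 11.38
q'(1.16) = 45.83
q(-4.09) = 5.65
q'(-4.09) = -15.30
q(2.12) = 6.98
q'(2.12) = -21.57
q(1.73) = 41.74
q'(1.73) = -255.56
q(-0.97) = -2.87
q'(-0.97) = -13.16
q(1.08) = 8.45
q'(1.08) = 29.11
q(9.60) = 1.89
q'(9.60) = 1.20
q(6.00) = 2.08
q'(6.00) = -2.42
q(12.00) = 4.23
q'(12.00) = -20.62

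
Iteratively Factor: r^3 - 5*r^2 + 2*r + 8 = (r - 4)*(r^2 - r - 2) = (r - 4)*(r - 2)*(r + 1)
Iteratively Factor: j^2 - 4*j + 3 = (j - 1)*(j - 3)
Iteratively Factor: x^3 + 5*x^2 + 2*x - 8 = (x - 1)*(x^2 + 6*x + 8) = (x - 1)*(x + 4)*(x + 2)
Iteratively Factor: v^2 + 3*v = (v)*(v + 3)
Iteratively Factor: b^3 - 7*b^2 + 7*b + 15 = (b + 1)*(b^2 - 8*b + 15) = (b - 5)*(b + 1)*(b - 3)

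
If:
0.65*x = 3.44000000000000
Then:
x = 5.29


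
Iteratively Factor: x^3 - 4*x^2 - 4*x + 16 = (x - 4)*(x^2 - 4) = (x - 4)*(x + 2)*(x - 2)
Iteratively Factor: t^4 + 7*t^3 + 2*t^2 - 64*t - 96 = (t - 3)*(t^3 + 10*t^2 + 32*t + 32) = (t - 3)*(t + 2)*(t^2 + 8*t + 16) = (t - 3)*(t + 2)*(t + 4)*(t + 4)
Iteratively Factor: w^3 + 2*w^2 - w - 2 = (w - 1)*(w^2 + 3*w + 2) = (w - 1)*(w + 2)*(w + 1)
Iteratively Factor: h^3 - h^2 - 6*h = (h + 2)*(h^2 - 3*h) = (h - 3)*(h + 2)*(h)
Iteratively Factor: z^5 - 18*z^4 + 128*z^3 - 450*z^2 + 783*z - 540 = (z - 3)*(z^4 - 15*z^3 + 83*z^2 - 201*z + 180) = (z - 4)*(z - 3)*(z^3 - 11*z^2 + 39*z - 45) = (z - 4)*(z - 3)^2*(z^2 - 8*z + 15) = (z - 5)*(z - 4)*(z - 3)^2*(z - 3)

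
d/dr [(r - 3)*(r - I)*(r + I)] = 3*r^2 - 6*r + 1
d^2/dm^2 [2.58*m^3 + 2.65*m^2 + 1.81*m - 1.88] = 15.48*m + 5.3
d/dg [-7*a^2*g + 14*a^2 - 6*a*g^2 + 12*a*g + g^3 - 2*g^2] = -7*a^2 - 12*a*g + 12*a + 3*g^2 - 4*g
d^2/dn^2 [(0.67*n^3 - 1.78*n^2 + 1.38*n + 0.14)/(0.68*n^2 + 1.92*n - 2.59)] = (4.44089209850063e-16*n^5 - 4.44089209850063e-16*n^4 + 13.223944*n^3 - 38.411856*n^2 + 42.646002*n - 8.63058)/(0.314432*n^6 + 2.663424*n^5 + 3.927408*n^4 - 13.211136*n^3 - 14.958804*n^2 + 38.638656*n - 17.373979)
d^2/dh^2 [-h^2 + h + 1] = -2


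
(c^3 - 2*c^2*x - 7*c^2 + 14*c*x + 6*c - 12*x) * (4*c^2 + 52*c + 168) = 4*c^5 - 8*c^4*x + 24*c^4 - 48*c^3*x - 172*c^3 + 344*c^2*x - 864*c^2 + 1728*c*x + 1008*c - 2016*x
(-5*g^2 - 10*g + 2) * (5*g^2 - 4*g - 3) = -25*g^4 - 30*g^3 + 65*g^2 + 22*g - 6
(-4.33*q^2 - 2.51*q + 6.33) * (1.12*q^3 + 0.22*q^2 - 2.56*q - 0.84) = -4.8496*q^5 - 3.7638*q^4 + 17.6222*q^3 + 11.4554*q^2 - 14.0964*q - 5.3172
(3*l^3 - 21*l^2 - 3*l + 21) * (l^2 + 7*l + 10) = 3*l^5 - 120*l^3 - 210*l^2 + 117*l + 210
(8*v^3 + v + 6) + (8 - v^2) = 8*v^3 - v^2 + v + 14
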